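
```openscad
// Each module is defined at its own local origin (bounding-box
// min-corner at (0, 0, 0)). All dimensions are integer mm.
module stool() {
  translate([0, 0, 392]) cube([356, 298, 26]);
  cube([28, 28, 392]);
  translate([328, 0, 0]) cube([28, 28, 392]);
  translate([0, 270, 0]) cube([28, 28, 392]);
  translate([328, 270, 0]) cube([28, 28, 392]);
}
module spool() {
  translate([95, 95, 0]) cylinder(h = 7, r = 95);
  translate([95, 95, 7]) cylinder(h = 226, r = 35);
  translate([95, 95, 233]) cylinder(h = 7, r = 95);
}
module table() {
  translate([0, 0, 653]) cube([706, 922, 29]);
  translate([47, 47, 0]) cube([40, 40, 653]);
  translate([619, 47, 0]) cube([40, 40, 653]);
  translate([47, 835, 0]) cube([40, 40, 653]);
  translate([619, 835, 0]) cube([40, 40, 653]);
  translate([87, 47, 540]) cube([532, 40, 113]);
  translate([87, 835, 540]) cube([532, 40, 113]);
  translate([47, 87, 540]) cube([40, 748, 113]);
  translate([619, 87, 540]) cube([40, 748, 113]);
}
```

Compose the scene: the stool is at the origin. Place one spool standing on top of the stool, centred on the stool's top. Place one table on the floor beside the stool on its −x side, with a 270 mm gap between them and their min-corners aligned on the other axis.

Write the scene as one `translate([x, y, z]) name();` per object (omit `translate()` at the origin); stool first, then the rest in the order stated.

stool();
translate([83, 54, 418]) spool();
translate([-976, 0, 0]) table();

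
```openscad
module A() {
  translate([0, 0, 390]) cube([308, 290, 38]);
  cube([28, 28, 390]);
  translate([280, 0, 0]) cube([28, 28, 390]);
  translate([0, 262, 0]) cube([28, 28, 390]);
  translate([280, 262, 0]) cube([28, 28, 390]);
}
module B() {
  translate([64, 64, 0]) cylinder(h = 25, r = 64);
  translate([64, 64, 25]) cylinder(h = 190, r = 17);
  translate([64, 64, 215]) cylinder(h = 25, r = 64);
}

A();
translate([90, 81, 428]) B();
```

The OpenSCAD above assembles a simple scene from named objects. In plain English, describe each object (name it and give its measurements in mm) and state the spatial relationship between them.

A is a simple wooden stool: a rectangular seat 308 mm (x) by 290 mm (y), 38 mm thick, top face at z = 428 mm, on four square legs, each 28×28 mm in cross-section. The legs rest on z = 0, each flush with a corner of the seat.

B is a spool: two coaxial disc flanges of radius 64 mm and thickness 25 mm, joined by a core cylinder of radius 17 mm and height 190 mm. The lower flange rests on z = 0 and the three cylinders share a vertical axis.

The spool is on top of the stool, centred.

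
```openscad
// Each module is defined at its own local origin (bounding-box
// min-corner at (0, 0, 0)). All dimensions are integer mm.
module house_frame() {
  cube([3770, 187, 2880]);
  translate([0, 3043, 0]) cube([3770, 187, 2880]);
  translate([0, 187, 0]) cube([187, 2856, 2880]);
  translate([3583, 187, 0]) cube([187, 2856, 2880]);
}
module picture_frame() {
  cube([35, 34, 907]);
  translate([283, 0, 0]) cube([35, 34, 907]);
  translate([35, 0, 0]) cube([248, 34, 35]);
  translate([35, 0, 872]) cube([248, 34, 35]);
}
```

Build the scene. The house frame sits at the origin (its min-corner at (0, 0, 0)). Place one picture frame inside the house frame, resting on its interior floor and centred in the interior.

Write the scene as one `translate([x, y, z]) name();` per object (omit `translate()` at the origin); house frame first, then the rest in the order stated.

house_frame();
translate([1726, 1598, 0]) picture_frame();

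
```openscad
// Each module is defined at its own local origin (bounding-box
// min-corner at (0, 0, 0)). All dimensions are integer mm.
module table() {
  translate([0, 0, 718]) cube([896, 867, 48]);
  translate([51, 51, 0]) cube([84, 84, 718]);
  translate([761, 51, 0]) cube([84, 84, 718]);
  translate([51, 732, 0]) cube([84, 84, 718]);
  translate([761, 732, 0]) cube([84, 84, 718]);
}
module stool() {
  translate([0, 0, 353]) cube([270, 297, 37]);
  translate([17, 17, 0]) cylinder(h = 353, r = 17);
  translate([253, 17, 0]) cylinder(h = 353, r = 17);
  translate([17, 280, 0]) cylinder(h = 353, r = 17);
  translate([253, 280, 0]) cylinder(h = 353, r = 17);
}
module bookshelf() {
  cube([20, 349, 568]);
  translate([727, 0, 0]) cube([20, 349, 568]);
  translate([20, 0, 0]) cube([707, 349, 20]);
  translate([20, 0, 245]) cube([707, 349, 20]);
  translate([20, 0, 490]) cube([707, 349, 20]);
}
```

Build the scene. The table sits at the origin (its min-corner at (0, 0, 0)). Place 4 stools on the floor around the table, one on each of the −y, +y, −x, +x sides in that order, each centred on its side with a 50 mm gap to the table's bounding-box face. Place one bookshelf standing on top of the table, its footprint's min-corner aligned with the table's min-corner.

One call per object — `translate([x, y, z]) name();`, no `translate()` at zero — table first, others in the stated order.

table();
translate([313, -347, 0]) stool();
translate([313, 917, 0]) stool();
translate([-320, 285, 0]) stool();
translate([946, 285, 0]) stool();
translate([0, 0, 766]) bookshelf();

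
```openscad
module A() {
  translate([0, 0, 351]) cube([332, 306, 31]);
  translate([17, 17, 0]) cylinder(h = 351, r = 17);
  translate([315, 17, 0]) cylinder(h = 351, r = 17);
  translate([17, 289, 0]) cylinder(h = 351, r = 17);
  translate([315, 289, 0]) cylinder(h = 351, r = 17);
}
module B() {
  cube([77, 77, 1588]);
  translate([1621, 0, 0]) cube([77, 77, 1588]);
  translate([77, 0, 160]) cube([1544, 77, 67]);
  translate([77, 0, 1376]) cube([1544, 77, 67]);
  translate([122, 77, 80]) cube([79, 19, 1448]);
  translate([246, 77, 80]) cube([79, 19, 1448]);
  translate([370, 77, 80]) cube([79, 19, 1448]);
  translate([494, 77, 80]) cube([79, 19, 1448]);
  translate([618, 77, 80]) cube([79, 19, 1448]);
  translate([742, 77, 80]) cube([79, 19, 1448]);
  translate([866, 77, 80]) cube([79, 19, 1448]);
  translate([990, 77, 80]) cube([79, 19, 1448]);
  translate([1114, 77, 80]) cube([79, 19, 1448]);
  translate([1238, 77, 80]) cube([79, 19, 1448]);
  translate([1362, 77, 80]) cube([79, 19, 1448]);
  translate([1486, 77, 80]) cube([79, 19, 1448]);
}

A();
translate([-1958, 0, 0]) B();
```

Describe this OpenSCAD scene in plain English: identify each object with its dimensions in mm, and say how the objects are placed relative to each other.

A is a four-legged stool. The seat is a 332×306×31 mm slab whose top surface is at z = 382 mm; four round legs, each 34 mm in diameter, run from the floor (z = 0) to the underside of the seat, each leg's axis is inset half a diameter from the nearest pair of seat edges (so the leg's bounding box is flush with the corner).

B is a fence section. Two 77×77 mm posts, 1588 mm tall, stand on the floor with a clear span of 1544 mm between their inner faces. Two horizontal rails of 77×67 mm section span the gap between the posts with their undersides at z = 160 mm and z = 1376 mm, flush with the posts' −y face. 12 pickets, each 79 mm wide, 19 mm thick and 1448 mm tall, are fixed to the +y face of the rails with their bottoms at z = 80 mm, evenly spaced across the span with equal gaps (rounded down to the nearest mm) at the −x end and between each pair — any rounding remainder accumulates at the +x end.

The fence section is on the floor beside the stool on its −x side.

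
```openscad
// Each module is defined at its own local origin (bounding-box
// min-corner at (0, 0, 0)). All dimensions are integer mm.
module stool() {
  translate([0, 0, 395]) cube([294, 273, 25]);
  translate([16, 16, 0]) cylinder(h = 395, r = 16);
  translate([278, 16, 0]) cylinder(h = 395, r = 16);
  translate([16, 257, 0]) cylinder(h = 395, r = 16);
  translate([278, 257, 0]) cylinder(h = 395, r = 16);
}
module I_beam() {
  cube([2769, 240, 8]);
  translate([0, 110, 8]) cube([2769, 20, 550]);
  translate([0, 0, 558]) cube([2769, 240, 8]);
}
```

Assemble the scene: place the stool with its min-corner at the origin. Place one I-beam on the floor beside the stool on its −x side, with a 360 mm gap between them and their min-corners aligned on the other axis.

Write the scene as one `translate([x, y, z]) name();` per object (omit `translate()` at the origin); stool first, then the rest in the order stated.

stool();
translate([-3129, 0, 0]) I_beam();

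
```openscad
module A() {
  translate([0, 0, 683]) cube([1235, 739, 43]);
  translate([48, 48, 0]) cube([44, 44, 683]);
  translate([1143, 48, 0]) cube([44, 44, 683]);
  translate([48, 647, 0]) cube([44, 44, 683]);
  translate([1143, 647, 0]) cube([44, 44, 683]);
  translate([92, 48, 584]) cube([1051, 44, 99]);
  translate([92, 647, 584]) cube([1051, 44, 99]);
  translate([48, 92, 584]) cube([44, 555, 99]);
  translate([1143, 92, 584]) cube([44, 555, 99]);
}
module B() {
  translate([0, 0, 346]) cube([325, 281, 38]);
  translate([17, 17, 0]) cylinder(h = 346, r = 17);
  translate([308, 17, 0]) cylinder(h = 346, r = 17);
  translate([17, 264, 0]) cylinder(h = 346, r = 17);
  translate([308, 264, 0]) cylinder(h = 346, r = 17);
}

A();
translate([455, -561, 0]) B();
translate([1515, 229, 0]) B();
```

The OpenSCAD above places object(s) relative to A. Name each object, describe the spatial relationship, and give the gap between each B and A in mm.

A is a table. B is a stool. Two stools sit around the table at the −y, +x sides. The gap between each stool and the table is 280 mm.

Each stool's nearest face is 280 mm from the table's bounding box.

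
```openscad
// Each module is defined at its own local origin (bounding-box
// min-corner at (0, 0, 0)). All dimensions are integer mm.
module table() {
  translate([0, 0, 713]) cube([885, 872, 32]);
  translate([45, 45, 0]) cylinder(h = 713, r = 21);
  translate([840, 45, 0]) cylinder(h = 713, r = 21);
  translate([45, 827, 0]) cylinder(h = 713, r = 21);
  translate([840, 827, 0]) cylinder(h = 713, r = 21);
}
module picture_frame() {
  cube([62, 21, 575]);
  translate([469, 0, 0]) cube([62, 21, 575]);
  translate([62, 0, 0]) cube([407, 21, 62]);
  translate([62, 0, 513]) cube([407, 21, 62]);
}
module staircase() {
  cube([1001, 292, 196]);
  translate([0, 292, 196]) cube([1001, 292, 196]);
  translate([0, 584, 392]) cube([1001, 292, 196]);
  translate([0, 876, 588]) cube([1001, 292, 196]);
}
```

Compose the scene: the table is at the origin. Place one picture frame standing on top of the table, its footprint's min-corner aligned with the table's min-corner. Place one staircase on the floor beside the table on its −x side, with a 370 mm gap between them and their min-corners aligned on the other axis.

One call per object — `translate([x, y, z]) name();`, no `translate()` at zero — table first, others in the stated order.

table();
translate([0, 0, 745]) picture_frame();
translate([-1371, 0, 0]) staircase();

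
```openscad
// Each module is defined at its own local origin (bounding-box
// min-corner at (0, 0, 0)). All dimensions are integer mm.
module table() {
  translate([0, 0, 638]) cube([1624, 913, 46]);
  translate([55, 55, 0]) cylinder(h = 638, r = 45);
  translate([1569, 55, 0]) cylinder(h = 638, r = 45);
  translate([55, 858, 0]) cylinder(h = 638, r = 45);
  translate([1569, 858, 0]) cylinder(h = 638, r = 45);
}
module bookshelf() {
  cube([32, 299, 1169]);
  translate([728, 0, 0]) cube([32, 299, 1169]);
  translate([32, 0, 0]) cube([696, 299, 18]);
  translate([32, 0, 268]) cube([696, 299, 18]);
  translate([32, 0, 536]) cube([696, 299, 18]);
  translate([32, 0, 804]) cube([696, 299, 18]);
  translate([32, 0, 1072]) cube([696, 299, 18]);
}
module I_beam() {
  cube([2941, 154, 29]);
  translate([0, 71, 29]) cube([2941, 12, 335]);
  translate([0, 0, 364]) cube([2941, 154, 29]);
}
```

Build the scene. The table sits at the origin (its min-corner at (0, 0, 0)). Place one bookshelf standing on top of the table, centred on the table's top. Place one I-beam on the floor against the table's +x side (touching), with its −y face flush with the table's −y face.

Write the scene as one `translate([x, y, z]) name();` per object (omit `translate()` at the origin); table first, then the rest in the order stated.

table();
translate([432, 307, 684]) bookshelf();
translate([1624, 0, 0]) I_beam();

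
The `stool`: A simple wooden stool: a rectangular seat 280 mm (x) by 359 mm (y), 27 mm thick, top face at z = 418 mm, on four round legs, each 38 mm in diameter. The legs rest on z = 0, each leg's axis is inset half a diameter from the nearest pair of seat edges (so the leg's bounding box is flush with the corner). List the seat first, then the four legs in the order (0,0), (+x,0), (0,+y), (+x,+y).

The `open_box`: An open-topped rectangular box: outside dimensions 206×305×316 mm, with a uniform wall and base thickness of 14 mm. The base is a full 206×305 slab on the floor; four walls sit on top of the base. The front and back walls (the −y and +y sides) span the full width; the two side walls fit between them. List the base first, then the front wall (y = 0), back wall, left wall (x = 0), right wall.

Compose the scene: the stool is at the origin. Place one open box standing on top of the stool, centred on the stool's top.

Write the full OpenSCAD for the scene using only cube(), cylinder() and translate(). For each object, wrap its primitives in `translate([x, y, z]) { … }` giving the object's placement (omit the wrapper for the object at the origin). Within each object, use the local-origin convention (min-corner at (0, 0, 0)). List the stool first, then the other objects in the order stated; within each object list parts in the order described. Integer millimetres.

translate([0, 0, 391]) cube([280, 359, 27]);
translate([19, 19, 0]) cylinder(h = 391, r = 19);
translate([261, 19, 0]) cylinder(h = 391, r = 19);
translate([19, 340, 0]) cylinder(h = 391, r = 19);
translate([261, 340, 0]) cylinder(h = 391, r = 19);
translate([37, 27, 418]) {
  cube([206, 305, 14]);
  translate([0, 0, 14]) cube([206, 14, 302]);
  translate([0, 291, 14]) cube([206, 14, 302]);
  translate([0, 14, 14]) cube([14, 277, 302]);
  translate([192, 14, 14]) cube([14, 277, 302]);
}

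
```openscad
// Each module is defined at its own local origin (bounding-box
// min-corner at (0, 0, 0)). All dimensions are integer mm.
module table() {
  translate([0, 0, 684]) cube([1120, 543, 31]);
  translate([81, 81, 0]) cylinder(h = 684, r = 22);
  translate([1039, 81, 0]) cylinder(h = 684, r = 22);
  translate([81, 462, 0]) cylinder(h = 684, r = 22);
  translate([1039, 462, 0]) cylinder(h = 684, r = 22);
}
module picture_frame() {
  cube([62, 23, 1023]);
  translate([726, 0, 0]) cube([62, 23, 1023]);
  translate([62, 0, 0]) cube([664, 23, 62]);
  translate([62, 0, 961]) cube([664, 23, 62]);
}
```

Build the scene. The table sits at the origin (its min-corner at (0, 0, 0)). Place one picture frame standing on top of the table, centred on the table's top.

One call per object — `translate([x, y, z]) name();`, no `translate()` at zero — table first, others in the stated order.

table();
translate([166, 260, 715]) picture_frame();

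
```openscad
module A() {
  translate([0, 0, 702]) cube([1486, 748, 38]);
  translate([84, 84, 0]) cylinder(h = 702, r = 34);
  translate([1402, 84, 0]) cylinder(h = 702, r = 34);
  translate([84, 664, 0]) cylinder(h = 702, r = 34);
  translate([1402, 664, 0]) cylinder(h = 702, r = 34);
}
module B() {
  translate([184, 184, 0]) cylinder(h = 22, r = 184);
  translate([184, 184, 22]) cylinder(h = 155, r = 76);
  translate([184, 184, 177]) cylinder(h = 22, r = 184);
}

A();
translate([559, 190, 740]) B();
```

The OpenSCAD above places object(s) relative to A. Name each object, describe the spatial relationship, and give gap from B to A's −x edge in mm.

The spool's min-x is at 559; the table's min-x is 0; gap = 559 mm.

A is a table. B is a spool. The spool is on top of the table, centred. The gap from the spool to the table's −x edge is 559 mm.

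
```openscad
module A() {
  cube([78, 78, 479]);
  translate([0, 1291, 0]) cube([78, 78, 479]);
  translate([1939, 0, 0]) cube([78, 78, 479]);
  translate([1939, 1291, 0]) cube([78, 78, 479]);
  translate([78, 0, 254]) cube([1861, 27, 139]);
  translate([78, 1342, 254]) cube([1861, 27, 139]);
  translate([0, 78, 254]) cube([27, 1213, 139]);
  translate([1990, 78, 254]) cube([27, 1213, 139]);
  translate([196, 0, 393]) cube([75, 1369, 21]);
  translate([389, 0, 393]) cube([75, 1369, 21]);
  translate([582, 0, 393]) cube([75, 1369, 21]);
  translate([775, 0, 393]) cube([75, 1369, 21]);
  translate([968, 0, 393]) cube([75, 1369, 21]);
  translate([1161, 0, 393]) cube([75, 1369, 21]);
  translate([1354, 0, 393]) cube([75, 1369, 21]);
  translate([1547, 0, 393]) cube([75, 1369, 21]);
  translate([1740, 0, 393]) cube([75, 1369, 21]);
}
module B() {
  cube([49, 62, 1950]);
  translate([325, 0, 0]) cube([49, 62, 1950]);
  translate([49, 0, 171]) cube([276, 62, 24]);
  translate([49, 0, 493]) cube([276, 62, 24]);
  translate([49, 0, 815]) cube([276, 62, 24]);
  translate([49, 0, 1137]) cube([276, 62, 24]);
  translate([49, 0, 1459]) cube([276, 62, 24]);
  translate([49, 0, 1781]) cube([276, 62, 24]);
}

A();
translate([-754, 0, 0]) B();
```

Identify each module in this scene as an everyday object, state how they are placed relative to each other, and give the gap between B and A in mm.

The ladder's nearest face is 380 mm from the bed frame's −x face.

A is a bed frame. B is a ladder. The ladder is on the floor beside the bed frame on its −x side. The gap between the ladder and the bed frame is 380 mm.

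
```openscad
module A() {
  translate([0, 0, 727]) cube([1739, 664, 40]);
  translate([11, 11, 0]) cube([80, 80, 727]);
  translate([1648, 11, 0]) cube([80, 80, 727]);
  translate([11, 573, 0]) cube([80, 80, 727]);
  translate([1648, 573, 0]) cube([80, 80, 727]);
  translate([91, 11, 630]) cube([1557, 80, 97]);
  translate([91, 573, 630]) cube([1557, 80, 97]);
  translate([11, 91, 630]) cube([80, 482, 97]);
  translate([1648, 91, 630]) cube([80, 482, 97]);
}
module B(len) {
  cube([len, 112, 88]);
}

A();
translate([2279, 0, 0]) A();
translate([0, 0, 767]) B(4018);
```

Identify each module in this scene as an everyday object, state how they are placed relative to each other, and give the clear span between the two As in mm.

Second table starts at x = 2279; first ends at x = 1739; clear span = 2279 − 1739 = 540 mm.

A is a table. B is a beam. A beam spans the tops of two tables. The clear span between the two tables is 540 mm.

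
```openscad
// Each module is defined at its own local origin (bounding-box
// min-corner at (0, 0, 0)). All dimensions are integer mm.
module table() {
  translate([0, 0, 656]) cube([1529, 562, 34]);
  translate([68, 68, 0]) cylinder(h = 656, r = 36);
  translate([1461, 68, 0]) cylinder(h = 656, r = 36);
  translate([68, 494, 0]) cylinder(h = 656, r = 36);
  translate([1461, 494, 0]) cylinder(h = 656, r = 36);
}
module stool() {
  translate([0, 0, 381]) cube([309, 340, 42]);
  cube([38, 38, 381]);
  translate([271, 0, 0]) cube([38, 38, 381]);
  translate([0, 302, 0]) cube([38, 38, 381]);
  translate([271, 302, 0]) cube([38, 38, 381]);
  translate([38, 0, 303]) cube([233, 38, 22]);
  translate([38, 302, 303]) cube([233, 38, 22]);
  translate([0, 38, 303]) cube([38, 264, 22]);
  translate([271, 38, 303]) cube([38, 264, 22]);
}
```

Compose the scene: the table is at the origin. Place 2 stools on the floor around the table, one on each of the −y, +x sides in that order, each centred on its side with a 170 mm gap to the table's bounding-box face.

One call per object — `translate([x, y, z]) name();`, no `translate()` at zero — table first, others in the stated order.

table();
translate([610, -510, 0]) stool();
translate([1699, 111, 0]) stool();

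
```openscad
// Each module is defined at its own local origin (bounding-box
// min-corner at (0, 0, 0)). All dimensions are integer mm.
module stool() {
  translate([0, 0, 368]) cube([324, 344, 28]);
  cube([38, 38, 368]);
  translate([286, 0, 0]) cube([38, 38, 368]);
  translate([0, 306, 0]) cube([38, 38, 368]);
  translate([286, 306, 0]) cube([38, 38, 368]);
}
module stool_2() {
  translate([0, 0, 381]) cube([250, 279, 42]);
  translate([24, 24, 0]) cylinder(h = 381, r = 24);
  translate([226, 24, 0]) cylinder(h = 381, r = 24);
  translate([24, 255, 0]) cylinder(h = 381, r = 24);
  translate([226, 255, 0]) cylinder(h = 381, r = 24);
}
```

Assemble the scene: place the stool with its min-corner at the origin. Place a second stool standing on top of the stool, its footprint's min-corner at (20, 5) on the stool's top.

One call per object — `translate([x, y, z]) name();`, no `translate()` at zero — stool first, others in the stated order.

stool();
translate([20, 5, 396]) stool_2();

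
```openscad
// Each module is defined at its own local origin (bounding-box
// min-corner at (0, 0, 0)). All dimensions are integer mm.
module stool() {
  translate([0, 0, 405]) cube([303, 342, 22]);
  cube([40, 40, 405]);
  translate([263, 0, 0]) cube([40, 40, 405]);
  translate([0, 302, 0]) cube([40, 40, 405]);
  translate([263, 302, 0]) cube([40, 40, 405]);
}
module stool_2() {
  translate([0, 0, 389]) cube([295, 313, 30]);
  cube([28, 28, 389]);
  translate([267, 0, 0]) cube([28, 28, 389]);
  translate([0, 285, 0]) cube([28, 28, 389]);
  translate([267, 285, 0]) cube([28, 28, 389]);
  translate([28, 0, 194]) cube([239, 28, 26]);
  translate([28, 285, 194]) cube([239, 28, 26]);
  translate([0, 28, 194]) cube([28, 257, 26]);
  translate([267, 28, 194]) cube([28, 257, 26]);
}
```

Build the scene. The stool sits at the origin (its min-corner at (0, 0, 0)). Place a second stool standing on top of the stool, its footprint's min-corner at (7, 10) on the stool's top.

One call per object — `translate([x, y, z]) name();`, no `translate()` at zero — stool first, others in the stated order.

stool();
translate([7, 10, 427]) stool_2();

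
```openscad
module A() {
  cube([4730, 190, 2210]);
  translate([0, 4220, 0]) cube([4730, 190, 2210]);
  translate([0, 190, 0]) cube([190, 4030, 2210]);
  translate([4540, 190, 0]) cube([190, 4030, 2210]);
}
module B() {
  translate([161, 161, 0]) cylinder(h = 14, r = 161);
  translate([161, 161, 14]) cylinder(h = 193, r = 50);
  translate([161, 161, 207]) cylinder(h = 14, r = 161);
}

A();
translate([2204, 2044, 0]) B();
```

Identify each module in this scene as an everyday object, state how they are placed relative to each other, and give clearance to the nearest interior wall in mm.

Clearances: x = 2014, y = 1854; minimum 1854 mm.

A is a house frame. B is a spool. The spool sits inside the house frame, centred. The clearance to the nearest interior wall is 1854 mm.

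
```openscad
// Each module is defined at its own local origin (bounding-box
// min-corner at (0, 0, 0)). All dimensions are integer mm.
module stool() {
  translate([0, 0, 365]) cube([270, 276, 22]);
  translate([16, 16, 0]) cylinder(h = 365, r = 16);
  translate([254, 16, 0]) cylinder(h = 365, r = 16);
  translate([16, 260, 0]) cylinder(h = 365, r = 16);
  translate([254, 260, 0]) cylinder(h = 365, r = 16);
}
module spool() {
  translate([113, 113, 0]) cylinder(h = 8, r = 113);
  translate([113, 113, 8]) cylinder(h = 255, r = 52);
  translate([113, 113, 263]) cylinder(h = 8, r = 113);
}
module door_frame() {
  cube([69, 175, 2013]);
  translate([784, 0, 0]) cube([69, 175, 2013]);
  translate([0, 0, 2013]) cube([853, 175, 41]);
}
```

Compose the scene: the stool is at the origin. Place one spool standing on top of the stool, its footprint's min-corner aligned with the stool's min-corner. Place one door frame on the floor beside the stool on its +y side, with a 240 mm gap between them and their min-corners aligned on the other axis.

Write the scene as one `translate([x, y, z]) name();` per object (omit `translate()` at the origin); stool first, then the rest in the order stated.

stool();
translate([0, 0, 387]) spool();
translate([0, 516, 0]) door_frame();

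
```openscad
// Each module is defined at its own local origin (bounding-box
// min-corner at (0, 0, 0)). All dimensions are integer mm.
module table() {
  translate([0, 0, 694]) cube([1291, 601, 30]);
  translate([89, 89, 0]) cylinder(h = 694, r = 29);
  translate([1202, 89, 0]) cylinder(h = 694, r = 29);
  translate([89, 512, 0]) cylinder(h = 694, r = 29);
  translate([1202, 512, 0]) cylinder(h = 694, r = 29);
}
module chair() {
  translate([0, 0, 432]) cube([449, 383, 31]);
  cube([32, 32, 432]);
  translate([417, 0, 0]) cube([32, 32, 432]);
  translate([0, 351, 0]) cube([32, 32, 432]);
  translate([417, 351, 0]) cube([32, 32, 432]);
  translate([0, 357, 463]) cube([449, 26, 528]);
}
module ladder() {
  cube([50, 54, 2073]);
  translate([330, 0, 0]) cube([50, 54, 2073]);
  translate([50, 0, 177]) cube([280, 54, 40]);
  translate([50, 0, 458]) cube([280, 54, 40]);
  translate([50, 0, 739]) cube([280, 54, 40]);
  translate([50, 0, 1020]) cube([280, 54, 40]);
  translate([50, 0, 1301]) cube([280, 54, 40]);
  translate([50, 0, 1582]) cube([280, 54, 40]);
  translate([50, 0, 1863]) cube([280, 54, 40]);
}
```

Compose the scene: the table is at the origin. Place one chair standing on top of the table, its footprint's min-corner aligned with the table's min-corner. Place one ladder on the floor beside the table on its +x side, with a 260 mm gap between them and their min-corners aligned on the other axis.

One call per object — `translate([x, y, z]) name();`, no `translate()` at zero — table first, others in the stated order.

table();
translate([0, 0, 724]) chair();
translate([1551, 0, 0]) ladder();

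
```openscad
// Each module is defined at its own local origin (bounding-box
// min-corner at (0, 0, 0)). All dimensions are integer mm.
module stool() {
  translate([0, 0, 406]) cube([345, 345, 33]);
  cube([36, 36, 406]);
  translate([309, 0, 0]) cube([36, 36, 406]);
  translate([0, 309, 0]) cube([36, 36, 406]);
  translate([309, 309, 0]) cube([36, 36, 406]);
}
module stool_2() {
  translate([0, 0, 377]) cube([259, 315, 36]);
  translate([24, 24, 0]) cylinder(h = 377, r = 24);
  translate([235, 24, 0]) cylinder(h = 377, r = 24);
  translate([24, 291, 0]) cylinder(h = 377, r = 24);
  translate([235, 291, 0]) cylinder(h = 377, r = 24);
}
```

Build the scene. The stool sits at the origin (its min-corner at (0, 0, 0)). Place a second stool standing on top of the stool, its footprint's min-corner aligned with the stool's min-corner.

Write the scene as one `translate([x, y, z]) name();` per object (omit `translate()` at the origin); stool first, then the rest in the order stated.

stool();
translate([0, 0, 439]) stool_2();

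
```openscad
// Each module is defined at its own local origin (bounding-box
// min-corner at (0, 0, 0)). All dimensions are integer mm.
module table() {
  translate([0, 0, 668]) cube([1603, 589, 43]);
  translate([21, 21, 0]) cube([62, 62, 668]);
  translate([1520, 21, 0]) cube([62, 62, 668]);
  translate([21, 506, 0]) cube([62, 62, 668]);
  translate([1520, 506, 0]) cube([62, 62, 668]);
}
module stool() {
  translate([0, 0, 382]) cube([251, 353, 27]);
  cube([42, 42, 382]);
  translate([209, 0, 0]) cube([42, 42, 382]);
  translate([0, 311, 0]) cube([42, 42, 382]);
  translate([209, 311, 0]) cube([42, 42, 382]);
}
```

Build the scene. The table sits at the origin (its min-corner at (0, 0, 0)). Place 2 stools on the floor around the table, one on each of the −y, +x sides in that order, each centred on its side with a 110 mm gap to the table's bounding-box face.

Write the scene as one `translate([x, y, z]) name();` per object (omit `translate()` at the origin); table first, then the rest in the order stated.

table();
translate([676, -463, 0]) stool();
translate([1713, 118, 0]) stool();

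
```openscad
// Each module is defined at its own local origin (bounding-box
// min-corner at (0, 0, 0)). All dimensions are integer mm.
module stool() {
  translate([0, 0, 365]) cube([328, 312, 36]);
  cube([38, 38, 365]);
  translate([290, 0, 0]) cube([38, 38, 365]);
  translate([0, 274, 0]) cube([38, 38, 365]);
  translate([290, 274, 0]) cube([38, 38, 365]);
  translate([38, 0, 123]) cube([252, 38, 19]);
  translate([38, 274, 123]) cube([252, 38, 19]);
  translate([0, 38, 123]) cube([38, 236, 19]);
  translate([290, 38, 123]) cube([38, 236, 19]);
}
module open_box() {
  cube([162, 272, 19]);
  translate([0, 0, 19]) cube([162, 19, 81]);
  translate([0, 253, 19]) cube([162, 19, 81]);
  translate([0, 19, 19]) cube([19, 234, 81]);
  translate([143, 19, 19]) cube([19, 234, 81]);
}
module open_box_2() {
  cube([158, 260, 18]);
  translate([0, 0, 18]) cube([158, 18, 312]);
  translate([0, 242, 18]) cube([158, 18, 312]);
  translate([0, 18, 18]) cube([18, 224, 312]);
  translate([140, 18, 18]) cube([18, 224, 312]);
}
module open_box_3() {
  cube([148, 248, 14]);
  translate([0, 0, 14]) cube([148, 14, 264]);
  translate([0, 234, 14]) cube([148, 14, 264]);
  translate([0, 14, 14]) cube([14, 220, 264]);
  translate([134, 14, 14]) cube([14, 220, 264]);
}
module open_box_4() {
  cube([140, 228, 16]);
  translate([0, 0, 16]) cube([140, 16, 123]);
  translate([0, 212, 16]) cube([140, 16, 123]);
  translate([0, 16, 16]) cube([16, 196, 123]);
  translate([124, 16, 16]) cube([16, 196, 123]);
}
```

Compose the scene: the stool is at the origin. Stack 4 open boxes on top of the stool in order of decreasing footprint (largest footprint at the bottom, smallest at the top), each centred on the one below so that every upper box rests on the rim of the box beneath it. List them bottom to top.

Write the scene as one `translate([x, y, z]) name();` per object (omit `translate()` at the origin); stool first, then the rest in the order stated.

stool();
translate([83, 20, 401]) open_box();
translate([85, 26, 501]) open_box_2();
translate([90, 32, 831]) open_box_3();
translate([94, 42, 1109]) open_box_4();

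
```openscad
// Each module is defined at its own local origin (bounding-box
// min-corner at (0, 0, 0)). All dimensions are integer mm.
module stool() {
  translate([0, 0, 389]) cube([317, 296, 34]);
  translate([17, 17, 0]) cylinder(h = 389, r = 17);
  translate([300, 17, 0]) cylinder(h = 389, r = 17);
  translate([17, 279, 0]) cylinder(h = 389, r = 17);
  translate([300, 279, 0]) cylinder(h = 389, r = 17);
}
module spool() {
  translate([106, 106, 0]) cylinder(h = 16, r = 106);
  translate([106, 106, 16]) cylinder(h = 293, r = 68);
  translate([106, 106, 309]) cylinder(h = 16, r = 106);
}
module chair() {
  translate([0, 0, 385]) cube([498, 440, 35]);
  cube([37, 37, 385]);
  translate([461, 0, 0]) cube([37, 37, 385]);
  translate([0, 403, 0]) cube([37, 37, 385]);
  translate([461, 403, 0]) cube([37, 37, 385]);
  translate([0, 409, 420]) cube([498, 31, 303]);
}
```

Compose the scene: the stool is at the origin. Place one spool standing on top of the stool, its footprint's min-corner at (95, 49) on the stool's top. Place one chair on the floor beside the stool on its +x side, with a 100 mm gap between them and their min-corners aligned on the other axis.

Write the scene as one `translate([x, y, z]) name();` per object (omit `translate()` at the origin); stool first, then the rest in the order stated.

stool();
translate([95, 49, 423]) spool();
translate([417, 0, 0]) chair();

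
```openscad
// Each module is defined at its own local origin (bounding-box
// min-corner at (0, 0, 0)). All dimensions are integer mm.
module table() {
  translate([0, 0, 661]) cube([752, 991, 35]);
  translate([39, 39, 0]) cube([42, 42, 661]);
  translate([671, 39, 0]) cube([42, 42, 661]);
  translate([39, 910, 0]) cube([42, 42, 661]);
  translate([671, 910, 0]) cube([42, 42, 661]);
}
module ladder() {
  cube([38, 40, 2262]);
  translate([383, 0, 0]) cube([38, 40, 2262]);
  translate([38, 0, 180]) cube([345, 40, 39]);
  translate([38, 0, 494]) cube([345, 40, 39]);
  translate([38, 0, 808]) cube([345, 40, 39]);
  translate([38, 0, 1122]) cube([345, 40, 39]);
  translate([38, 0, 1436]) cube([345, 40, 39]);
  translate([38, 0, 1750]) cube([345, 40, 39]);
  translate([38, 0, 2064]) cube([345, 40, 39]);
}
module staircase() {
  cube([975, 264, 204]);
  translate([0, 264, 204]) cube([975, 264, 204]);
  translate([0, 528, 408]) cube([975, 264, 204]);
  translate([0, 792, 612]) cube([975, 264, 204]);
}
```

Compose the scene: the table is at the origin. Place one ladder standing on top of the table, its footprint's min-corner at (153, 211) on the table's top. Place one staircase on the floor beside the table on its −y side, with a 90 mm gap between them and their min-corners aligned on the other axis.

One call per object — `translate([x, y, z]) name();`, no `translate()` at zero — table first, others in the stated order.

table();
translate([153, 211, 696]) ladder();
translate([0, -1146, 0]) staircase();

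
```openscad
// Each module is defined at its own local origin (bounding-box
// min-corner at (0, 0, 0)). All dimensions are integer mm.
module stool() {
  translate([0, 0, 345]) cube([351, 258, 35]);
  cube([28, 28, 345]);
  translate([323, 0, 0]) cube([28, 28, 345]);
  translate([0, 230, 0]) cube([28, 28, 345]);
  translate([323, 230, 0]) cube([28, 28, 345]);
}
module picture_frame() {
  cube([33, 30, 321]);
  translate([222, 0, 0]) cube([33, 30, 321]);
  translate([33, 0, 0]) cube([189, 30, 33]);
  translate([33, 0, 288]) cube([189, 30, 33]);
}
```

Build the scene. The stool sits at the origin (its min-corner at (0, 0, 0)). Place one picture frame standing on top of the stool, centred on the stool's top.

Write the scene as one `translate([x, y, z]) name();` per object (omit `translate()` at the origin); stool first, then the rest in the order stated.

stool();
translate([48, 114, 380]) picture_frame();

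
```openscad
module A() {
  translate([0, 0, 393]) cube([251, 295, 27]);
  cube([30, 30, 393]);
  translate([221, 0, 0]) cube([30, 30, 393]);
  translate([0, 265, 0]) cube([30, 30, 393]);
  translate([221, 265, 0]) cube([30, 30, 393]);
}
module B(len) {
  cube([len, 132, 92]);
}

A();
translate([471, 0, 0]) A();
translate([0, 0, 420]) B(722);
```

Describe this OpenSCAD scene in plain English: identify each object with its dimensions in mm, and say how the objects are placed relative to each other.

A is a four-legged stool. The seat is a 251×295×27 mm slab whose top surface is at z = 420 mm; four square legs, each 30×30 mm in cross-section, run from the floor (z = 0) to the underside of the seat, each flush with a corner of the seat.

B is a rectangular beam 722 mm long (x), 132 mm deep (y), 92 mm thick (z).

The beam spans the tops of two stools placed 220 mm apart, resting at z = 420 mm.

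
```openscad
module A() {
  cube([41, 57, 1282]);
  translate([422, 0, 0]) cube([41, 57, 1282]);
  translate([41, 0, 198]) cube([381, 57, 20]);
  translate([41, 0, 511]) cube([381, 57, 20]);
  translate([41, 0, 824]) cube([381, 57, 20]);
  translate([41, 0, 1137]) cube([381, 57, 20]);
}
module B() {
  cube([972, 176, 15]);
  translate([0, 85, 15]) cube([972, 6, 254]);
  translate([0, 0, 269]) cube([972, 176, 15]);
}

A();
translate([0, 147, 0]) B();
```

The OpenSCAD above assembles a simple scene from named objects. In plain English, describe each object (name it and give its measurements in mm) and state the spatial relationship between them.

A is a wooden ladder with two side rails of 41×57 mm section and 1282 mm height, set 463 mm apart overall. Between them run 4 rectangular rungs (57 mm deep, 20 mm thick), front faces flush with the rails' −y face. The bottom of the first rung is 198 mm above the floor and each subsequent rung is 313 mm higher than the one below.

B is an I-beam lying along x, 972 mm long. Overall section height 284 mm. Two flanges 176 mm wide (y) and 15 mm thick, one on the floor and one at the top; a web 6 mm thick runs between them, centred on the flange width.

The I-beam is on the floor beside the ladder on its +y side.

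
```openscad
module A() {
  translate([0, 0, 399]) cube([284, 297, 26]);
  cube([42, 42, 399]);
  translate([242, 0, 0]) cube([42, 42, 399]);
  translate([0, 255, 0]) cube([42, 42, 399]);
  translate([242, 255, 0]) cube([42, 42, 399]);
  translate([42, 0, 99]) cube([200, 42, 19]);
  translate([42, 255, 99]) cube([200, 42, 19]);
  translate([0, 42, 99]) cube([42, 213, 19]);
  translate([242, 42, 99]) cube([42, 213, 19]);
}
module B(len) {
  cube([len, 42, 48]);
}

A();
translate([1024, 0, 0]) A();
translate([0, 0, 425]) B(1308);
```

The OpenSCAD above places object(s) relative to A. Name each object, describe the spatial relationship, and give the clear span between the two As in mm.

A is a stool. B is a beam. A beam spans the tops of two stools. The clear span between the two stools is 740 mm.

Second stool starts at x = 1024; first ends at x = 284; clear span = 1024 − 284 = 740 mm.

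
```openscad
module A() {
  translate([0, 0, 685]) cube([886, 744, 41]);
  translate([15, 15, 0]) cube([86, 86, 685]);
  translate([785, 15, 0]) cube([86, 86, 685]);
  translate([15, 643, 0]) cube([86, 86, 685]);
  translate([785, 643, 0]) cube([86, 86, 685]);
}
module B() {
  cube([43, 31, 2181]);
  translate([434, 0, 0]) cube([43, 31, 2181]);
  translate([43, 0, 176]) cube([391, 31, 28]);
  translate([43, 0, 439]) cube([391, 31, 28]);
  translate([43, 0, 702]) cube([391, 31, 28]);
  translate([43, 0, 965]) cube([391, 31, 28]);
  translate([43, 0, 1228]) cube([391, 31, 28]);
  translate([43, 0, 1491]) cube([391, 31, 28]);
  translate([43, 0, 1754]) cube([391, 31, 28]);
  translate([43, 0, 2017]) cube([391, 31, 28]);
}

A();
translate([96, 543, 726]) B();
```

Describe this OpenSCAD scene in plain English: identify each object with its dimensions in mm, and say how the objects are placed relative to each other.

A is a rectangular dining table. The top is 886×744×41 mm with its upper surface at z = 726 mm. It stands on four 86×86 mm square legs, each inset 15 mm from the nearest pair of top edges, running from the floor to the underside of the top.

B is a straight ladder. Two 43×31 mm vertical rails, 2181 mm tall, stand 477 mm apart (outside-to-outside) with their front faces coplanar on the −y side. 8 rungs, each 31 mm deep and 28 mm tall, span between the inner faces of the rails, front faces flush with the rails. The lowest rung's underside is at z = 176 mm and rungs are spaced 263 mm apart (underside to underside).

The ladder is on top of the table.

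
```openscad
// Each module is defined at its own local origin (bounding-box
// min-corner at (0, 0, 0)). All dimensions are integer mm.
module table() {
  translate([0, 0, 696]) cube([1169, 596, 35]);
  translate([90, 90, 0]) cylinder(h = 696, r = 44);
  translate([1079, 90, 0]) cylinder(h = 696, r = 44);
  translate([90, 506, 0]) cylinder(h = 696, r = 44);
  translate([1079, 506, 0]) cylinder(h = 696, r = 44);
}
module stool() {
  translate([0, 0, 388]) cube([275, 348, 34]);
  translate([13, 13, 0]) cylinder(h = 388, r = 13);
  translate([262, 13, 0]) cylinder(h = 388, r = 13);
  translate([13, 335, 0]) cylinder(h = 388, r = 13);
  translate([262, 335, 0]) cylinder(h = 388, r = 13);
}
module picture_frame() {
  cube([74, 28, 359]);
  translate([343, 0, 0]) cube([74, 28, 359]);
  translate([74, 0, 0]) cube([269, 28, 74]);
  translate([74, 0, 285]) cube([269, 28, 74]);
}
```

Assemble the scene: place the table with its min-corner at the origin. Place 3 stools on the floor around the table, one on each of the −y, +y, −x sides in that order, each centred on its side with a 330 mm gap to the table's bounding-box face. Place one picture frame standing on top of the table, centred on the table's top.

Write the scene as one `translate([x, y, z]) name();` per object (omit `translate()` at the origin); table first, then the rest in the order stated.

table();
translate([447, -678, 0]) stool();
translate([447, 926, 0]) stool();
translate([-605, 124, 0]) stool();
translate([376, 284, 731]) picture_frame();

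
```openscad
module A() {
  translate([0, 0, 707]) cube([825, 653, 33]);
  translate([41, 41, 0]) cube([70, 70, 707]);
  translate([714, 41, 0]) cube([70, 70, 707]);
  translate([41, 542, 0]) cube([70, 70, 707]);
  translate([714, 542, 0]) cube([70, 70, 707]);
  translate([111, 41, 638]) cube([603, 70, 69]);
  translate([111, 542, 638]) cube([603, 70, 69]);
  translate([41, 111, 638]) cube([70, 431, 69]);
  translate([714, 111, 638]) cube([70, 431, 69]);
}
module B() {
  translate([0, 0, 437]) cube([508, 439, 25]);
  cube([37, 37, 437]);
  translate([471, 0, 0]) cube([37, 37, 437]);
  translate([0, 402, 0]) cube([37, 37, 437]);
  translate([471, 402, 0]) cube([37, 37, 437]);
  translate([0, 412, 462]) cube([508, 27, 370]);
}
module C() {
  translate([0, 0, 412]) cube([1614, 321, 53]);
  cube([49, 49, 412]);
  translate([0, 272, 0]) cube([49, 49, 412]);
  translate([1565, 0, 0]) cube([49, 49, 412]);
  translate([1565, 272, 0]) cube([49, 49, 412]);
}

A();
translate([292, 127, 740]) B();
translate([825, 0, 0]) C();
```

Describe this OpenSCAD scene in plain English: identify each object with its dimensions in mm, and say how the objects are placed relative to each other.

A is a table with a 825×653 mm rectangular top, 33 mm thick, top surface at z = 740 mm, supported by four 70×70 mm square legs, each inset 41 mm from the nearest pair of top edges, running from the floor. Four apron rails, 70 mm thick and 69 mm tall, run between adjacent legs with their top edges flush with the underside of the top and their outer faces flush with the legs' outer faces.

B is a chair. The seat is a 508×439×25 mm slab with its top at z = 462 mm, on four 37×37 mm corner legs (flush with the seat edges, standing on z = 0). A flat backrest 27 mm thick, 370 mm tall, spans the full seat width and rises from the seat top along its +y edge, rear face flush with the rear of the seat.

C is a bench: a 1614×321 mm seat slab, 53 mm thick, top at z = 465 mm, on four 49×49 mm square legs flush with the seat corners and standing on z = 0.

The chair is on top of the table. The bench is against the table's +x side, with their −y faces flush.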